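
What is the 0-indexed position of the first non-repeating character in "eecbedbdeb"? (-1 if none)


Input: eecbedbdeb
Character frequencies:
  'b': 3
  'c': 1
  'd': 2
  'e': 4
Scanning left to right for freq == 1:
  Position 0 ('e'): freq=4, skip
  Position 1 ('e'): freq=4, skip
  Position 2 ('c'): unique! => answer = 2

2


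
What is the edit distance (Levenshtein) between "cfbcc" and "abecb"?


Computing edit distance: "cfbcc" -> "abecb"
DP table:
           a    b    e    c    b
      0    1    2    3    4    5
  c   1    1    2    3    3    4
  f   2    2    2    3    4    4
  b   3    3    2    3    4    4
  c   4    4    3    3    3    4
  c   5    5    4    4    3    4
Edit distance = dp[5][5] = 4

4


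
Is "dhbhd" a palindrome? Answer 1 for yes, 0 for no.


Input: dhbhd
Reversed: dhbhd
  Compare pos 0 ('d') with pos 4 ('d'): match
  Compare pos 1 ('h') with pos 3 ('h'): match
Result: palindrome

1


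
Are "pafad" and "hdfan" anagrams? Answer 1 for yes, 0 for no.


Strings: "pafad", "hdfan"
Sorted first:  aadfp
Sorted second: adfhn
Differ at position 1: 'a' vs 'd' => not anagrams

0


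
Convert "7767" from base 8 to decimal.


Input: "7767" in base 8
Positional expansion:
  Digit '7' (value 7) x 8^3 = 3584
  Digit '7' (value 7) x 8^2 = 448
  Digit '6' (value 6) x 8^1 = 48
  Digit '7' (value 7) x 8^0 = 7
Sum = 4087

4087


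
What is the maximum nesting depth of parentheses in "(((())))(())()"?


Input: "(((())))(())()"
Tracking depth:
  Position 0 '(': depth becomes 1
  Position 1 '(': depth becomes 2
  Position 2 '(': depth becomes 3
  Position 3 '(': depth becomes 4
  Position 4 ')': depth becomes 3
  Position 5 ')': depth becomes 2
  Position 6 ')': depth becomes 1
  Position 7 ')': depth becomes 0
  Position 8 '(': depth becomes 1
  Position 9 '(': depth becomes 2
  Position 10 ')': depth becomes 1
  Position 11 ')': depth becomes 0
  Position 12 '(': depth becomes 1
  Position 13 ')': depth becomes 0
Maximum depth reached: 4

4


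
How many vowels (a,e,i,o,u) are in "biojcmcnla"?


Input: biojcmcnla
Checking each character:
  'b' at position 0: consonant
  'i' at position 1: vowel (running total: 1)
  'o' at position 2: vowel (running total: 2)
  'j' at position 3: consonant
  'c' at position 4: consonant
  'm' at position 5: consonant
  'c' at position 6: consonant
  'n' at position 7: consonant
  'l' at position 8: consonant
  'a' at position 9: vowel (running total: 3)
Total vowels: 3

3


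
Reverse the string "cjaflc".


Input: cjaflc
Reading characters right to left:
  Position 5: 'c'
  Position 4: 'l'
  Position 3: 'f'
  Position 2: 'a'
  Position 1: 'j'
  Position 0: 'c'
Reversed: clfajc

clfajc


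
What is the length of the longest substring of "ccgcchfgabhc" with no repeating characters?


Input: "ccgcchfgabhc"
Sliding window (track last position of each char):
  Position 0 ('c'): window [0,0] length 1 -- new best
  Position 1 ('c'): repeat (last at 0), move window start to 1
  Position 1 ('c'): window [1,1] length 1
  Position 2 ('g'): window [1,2] length 2 -- new best
  Position 3 ('c'): repeat (last at 1), move window start to 2
  Position 3 ('c'): window [2,3] length 2
  Position 4 ('c'): repeat (last at 3), move window start to 4
  Position 4 ('c'): window [4,4] length 1
  Position 5 ('h'): window [4,5] length 2
  Position 6 ('f'): window [4,6] length 3 -- new best
  Position 7 ('g'): window [4,7] length 4 -- new best
  Position 8 ('a'): window [4,8] length 5 -- new best
  Position 9 ('b'): window [4,9] length 6 -- new best
  Position 10 ('h'): repeat (last at 5), move window start to 6
  Position 10 ('h'): window [6,10] length 5
  Position 11 ('c'): window [6,11] length 6
Longest substring with no repeats: "chfgab" with length 6

6


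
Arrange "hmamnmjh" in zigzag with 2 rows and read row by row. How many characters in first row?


Zigzag "hmamnmjh" into 2 rows:
Placing characters:
  'h' => row 0
  'm' => row 1
  'a' => row 0
  'm' => row 1
  'n' => row 0
  'm' => row 1
  'j' => row 0
  'h' => row 1
Rows:
  Row 0: "hanj"
  Row 1: "mmmh"
First row length: 4

4


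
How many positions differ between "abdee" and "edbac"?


Comparing "abdee" and "edbac" position by position:
  Position 0: 'a' vs 'e' => DIFFER
  Position 1: 'b' vs 'd' => DIFFER
  Position 2: 'd' vs 'b' => DIFFER
  Position 3: 'e' vs 'a' => DIFFER
  Position 4: 'e' vs 'c' => DIFFER
Positions that differ: 5

5


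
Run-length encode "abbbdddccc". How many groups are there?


Input: abbbdddccc
Scanning for consecutive runs:
  Group 1: 'a' x 1 (positions 0-0)
  Group 2: 'b' x 3 (positions 1-3)
  Group 3: 'd' x 3 (positions 4-6)
  Group 4: 'c' x 3 (positions 7-9)
Total groups: 4

4


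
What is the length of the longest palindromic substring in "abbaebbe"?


Input: "abbaebbe"
Checking substrings for palindromes:
  [0:4] "abba" (len 4) => palindrome
  [4:8] "ebbe" (len 4) => palindrome
  [1:3] "bb" (len 2) => palindrome
  [5:7] "bb" (len 2) => palindrome
Longest palindromic substring: "abba" with length 4

4


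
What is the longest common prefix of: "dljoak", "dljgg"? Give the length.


Words: dljoak, dljgg
  Position 0: all 'd' => match
  Position 1: all 'l' => match
  Position 2: all 'j' => match
  Position 3: ('o', 'g') => mismatch, stop
LCP = "dlj" (length 3)

3


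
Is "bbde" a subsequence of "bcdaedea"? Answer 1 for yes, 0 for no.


Check if "bbde" is a subsequence of "bcdaedea"
Greedy scan:
  Position 0 ('b'): matches sub[0] = 'b'
  Position 1 ('c'): no match needed
  Position 2 ('d'): no match needed
  Position 3 ('a'): no match needed
  Position 4 ('e'): no match needed
  Position 5 ('d'): no match needed
  Position 6 ('e'): no match needed
  Position 7 ('a'): no match needed
Only matched 1/4 characters => not a subsequence

0


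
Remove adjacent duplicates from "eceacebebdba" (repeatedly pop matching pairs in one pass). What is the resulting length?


Input: eceacebebdba
Stack-based adjacent duplicate removal:
  Read 'e': push. Stack: e
  Read 'c': push. Stack: ec
  Read 'e': push. Stack: ece
  Read 'a': push. Stack: ecea
  Read 'c': push. Stack: eceac
  Read 'e': push. Stack: eceace
  Read 'b': push. Stack: eceaceb
  Read 'e': push. Stack: eceacebe
  Read 'b': push. Stack: eceacebeb
  Read 'd': push. Stack: eceacebebd
  Read 'b': push. Stack: eceacebebdb
  Read 'a': push. Stack: eceacebebdba
Final stack: "eceacebebdba" (length 12)

12


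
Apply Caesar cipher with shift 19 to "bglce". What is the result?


Caesar cipher: shift "bglce" by 19
  'b' (pos 1) + 19 = pos 20 = 'u'
  'g' (pos 6) + 19 = pos 25 = 'z'
  'l' (pos 11) + 19 = pos 4 = 'e'
  'c' (pos 2) + 19 = pos 21 = 'v'
  'e' (pos 4) + 19 = pos 23 = 'x'
Result: uzevx

uzevx


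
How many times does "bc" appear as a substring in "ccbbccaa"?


Searching for "bc" in "ccbbccaa"
Scanning each position:
  Position 0: "cc" => no
  Position 1: "cb" => no
  Position 2: "bb" => no
  Position 3: "bc" => MATCH
  Position 4: "cc" => no
  Position 5: "ca" => no
  Position 6: "aa" => no
Total occurrences: 1

1


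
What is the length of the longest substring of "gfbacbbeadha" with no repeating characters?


Input: "gfbacbbeadha"
Sliding window (track last position of each char):
  Position 0 ('g'): window [0,0] length 1 -- new best
  Position 1 ('f'): window [0,1] length 2 -- new best
  Position 2 ('b'): window [0,2] length 3 -- new best
  Position 3 ('a'): window [0,3] length 4 -- new best
  Position 4 ('c'): window [0,4] length 5 -- new best
  Position 5 ('b'): repeat (last at 2), move window start to 3
  Position 5 ('b'): window [3,5] length 3
  Position 6 ('b'): repeat (last at 5), move window start to 6
  Position 6 ('b'): window [6,6] length 1
  Position 7 ('e'): window [6,7] length 2
  Position 8 ('a'): window [6,8] length 3
  Position 9 ('d'): window [6,9] length 4
  Position 10 ('h'): window [6,10] length 5
  Position 11 ('a'): repeat (last at 8), move window start to 9
  Position 11 ('a'): window [9,11] length 3
Longest substring with no repeats: "gfbac" with length 5

5


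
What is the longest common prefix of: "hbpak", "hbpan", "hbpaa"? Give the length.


Words: hbpak, hbpan, hbpaa
  Position 0: all 'h' => match
  Position 1: all 'b' => match
  Position 2: all 'p' => match
  Position 3: all 'a' => match
  Position 4: ('k', 'n', 'a') => mismatch, stop
LCP = "hbpa" (length 4)

4


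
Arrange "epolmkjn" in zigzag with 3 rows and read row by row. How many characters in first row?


Zigzag "epolmkjn" into 3 rows:
Placing characters:
  'e' => row 0
  'p' => row 1
  'o' => row 2
  'l' => row 1
  'm' => row 0
  'k' => row 1
  'j' => row 2
  'n' => row 1
Rows:
  Row 0: "em"
  Row 1: "plkn"
  Row 2: "oj"
First row length: 2

2


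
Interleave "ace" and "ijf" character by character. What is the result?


Interleaving "ace" and "ijf":
  Position 0: 'a' from first, 'i' from second => "ai"
  Position 1: 'c' from first, 'j' from second => "cj"
  Position 2: 'e' from first, 'f' from second => "ef"
Result: aicjef

aicjef


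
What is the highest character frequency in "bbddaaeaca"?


Input: bbddaaeaca
Character counts:
  'a': 4
  'b': 2
  'c': 1
  'd': 2
  'e': 1
Maximum frequency: 4

4


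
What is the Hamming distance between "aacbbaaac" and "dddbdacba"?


Comparing "aacbbaaac" and "dddbdacba" position by position:
  Position 0: 'a' vs 'd' => differ
  Position 1: 'a' vs 'd' => differ
  Position 2: 'c' vs 'd' => differ
  Position 3: 'b' vs 'b' => same
  Position 4: 'b' vs 'd' => differ
  Position 5: 'a' vs 'a' => same
  Position 6: 'a' vs 'c' => differ
  Position 7: 'a' vs 'b' => differ
  Position 8: 'c' vs 'a' => differ
Total differences (Hamming distance): 7

7


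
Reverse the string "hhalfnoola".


Input: hhalfnoola
Reading characters right to left:
  Position 9: 'a'
  Position 8: 'l'
  Position 7: 'o'
  Position 6: 'o'
  Position 5: 'n'
  Position 4: 'f'
  Position 3: 'l'
  Position 2: 'a'
  Position 1: 'h'
  Position 0: 'h'
Reversed: aloonflahh

aloonflahh


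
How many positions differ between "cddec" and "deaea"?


Comparing "cddec" and "deaea" position by position:
  Position 0: 'c' vs 'd' => DIFFER
  Position 1: 'd' vs 'e' => DIFFER
  Position 2: 'd' vs 'a' => DIFFER
  Position 3: 'e' vs 'e' => same
  Position 4: 'c' vs 'a' => DIFFER
Positions that differ: 4

4


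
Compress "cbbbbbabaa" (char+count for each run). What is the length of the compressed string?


Input: cbbbbbabaa
Runs:
  'c' x 1 => "c1"
  'b' x 5 => "b5"
  'a' x 1 => "a1"
  'b' x 1 => "b1"
  'a' x 2 => "a2"
Compressed: "c1b5a1b1a2"
Compressed length: 10

10


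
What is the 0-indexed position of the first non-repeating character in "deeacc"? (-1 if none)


Input: deeacc
Character frequencies:
  'a': 1
  'c': 2
  'd': 1
  'e': 2
Scanning left to right for freq == 1:
  Position 0 ('d'): unique! => answer = 0

0


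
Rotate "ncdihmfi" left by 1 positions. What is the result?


Input: "ncdihmfi", rotate left by 1
First 1 characters: "n"
Remaining characters: "cdihmfi"
Concatenate remaining + first: "cdihmfi" + "n" = "cdihmfin"

cdihmfin


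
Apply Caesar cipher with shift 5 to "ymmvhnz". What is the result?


Caesar cipher: shift "ymmvhnz" by 5
  'y' (pos 24) + 5 = pos 3 = 'd'
  'm' (pos 12) + 5 = pos 17 = 'r'
  'm' (pos 12) + 5 = pos 17 = 'r'
  'v' (pos 21) + 5 = pos 0 = 'a'
  'h' (pos 7) + 5 = pos 12 = 'm'
  'n' (pos 13) + 5 = pos 18 = 's'
  'z' (pos 25) + 5 = pos 4 = 'e'
Result: drramse

drramse


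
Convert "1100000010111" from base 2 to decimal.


Input: "1100000010111" in base 2
Positional expansion:
  Digit '1' (value 1) x 2^12 = 4096
  Digit '1' (value 1) x 2^11 = 2048
  Digit '0' (value 0) x 2^10 = 0
  Digit '0' (value 0) x 2^9 = 0
  Digit '0' (value 0) x 2^8 = 0
  Digit '0' (value 0) x 2^7 = 0
  Digit '0' (value 0) x 2^6 = 0
  Digit '0' (value 0) x 2^5 = 0
  Digit '1' (value 1) x 2^4 = 16
  Digit '0' (value 0) x 2^3 = 0
  Digit '1' (value 1) x 2^2 = 4
  Digit '1' (value 1) x 2^1 = 2
  Digit '1' (value 1) x 2^0 = 1
Sum = 6167

6167


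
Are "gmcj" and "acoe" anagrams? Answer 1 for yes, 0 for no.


Strings: "gmcj", "acoe"
Sorted first:  cgjm
Sorted second: aceo
Differ at position 0: 'c' vs 'a' => not anagrams

0


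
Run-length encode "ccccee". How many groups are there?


Input: ccccee
Scanning for consecutive runs:
  Group 1: 'c' x 4 (positions 0-3)
  Group 2: 'e' x 2 (positions 4-5)
Total groups: 2

2


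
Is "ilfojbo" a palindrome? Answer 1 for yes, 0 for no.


Input: ilfojbo
Reversed: objofli
  Compare pos 0 ('i') with pos 6 ('o'): MISMATCH
  Compare pos 1 ('l') with pos 5 ('b'): MISMATCH
  Compare pos 2 ('f') with pos 4 ('j'): MISMATCH
Result: not a palindrome

0


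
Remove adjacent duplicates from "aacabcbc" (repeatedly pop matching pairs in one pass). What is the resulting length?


Input: aacabcbc
Stack-based adjacent duplicate removal:
  Read 'a': push. Stack: a
  Read 'a': matches stack top 'a' => pop. Stack: (empty)
  Read 'c': push. Stack: c
  Read 'a': push. Stack: ca
  Read 'b': push. Stack: cab
  Read 'c': push. Stack: cabc
  Read 'b': push. Stack: cabcb
  Read 'c': push. Stack: cabcbc
Final stack: "cabcbc" (length 6)

6


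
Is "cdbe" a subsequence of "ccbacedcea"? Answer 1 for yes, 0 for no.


Check if "cdbe" is a subsequence of "ccbacedcea"
Greedy scan:
  Position 0 ('c'): matches sub[0] = 'c'
  Position 1 ('c'): no match needed
  Position 2 ('b'): no match needed
  Position 3 ('a'): no match needed
  Position 4 ('c'): no match needed
  Position 5 ('e'): no match needed
  Position 6 ('d'): matches sub[1] = 'd'
  Position 7 ('c'): no match needed
  Position 8 ('e'): no match needed
  Position 9 ('a'): no match needed
Only matched 2/4 characters => not a subsequence

0


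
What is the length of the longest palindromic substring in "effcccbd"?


Input: "effcccbd"
Checking substrings for palindromes:
  [3:6] "ccc" (len 3) => palindrome
  [1:3] "ff" (len 2) => palindrome
  [3:5] "cc" (len 2) => palindrome
  [4:6] "cc" (len 2) => palindrome
Longest palindromic substring: "ccc" with length 3

3


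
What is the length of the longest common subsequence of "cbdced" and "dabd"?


LCS of "cbdced" and "dabd"
DP table:
           d    a    b    d
      0    0    0    0    0
  c   0    0    0    0    0
  b   0    0    0    1    1
  d   0    1    1    1    2
  c   0    1    1    1    2
  e   0    1    1    1    2
  d   0    1    1    1    2
LCS length = dp[6][4] = 2

2


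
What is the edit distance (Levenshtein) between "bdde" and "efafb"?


Computing edit distance: "bdde" -> "efafb"
DP table:
           e    f    a    f    b
      0    1    2    3    4    5
  b   1    1    2    3    4    4
  d   2    2    2    3    4    5
  d   3    3    3    3    4    5
  e   4    3    4    4    4    5
Edit distance = dp[4][5] = 5

5


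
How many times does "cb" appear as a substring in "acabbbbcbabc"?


Searching for "cb" in "acabbbbcbabc"
Scanning each position:
  Position 0: "ac" => no
  Position 1: "ca" => no
  Position 2: "ab" => no
  Position 3: "bb" => no
  Position 4: "bb" => no
  Position 5: "bb" => no
  Position 6: "bc" => no
  Position 7: "cb" => MATCH
  Position 8: "ba" => no
  Position 9: "ab" => no
  Position 10: "bc" => no
Total occurrences: 1

1


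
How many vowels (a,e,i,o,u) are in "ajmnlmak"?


Input: ajmnlmak
Checking each character:
  'a' at position 0: vowel (running total: 1)
  'j' at position 1: consonant
  'm' at position 2: consonant
  'n' at position 3: consonant
  'l' at position 4: consonant
  'm' at position 5: consonant
  'a' at position 6: vowel (running total: 2)
  'k' at position 7: consonant
Total vowels: 2

2


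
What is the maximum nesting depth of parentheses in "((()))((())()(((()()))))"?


Input: "((()))((())()(((()()))))"
Tracking depth:
  Position 0 '(': depth becomes 1
  Position 1 '(': depth becomes 2
  Position 2 '(': depth becomes 3
  Position 3 ')': depth becomes 2
  Position 4 ')': depth becomes 1
  Position 5 ')': depth becomes 0
  Position 6 '(': depth becomes 1
  Position 7 '(': depth becomes 2
  Position 8 '(': depth becomes 3
  Position 9 ')': depth becomes 2
  Position 10 ')': depth becomes 1
  Position 11 '(': depth becomes 2
  Position 12 ')': depth becomes 1
  Position 13 '(': depth becomes 2
  Position 14 '(': depth becomes 3
  Position 15 '(': depth becomes 4
  Position 16 '(': depth becomes 5
  Position 17 ')': depth becomes 4
  Position 18 '(': depth becomes 5
  Position 19 ')': depth becomes 4
  Position 20 ')': depth becomes 3
  Position 21 ')': depth becomes 2
  Position 22 ')': depth becomes 1
  Position 23 ')': depth becomes 0
Maximum depth reached: 5

5


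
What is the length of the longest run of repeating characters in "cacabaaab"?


Input: "cacabaaab"
Scanning for longest run:
  Position 1 ('a'): new char, reset run to 1
  Position 2 ('c'): new char, reset run to 1
  Position 3 ('a'): new char, reset run to 1
  Position 4 ('b'): new char, reset run to 1
  Position 5 ('a'): new char, reset run to 1
  Position 6 ('a'): continues run of 'a', length=2
  Position 7 ('a'): continues run of 'a', length=3
  Position 8 ('b'): new char, reset run to 1
Longest run: 'a' with length 3

3


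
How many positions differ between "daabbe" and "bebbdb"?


Comparing "daabbe" and "bebbdb" position by position:
  Position 0: 'd' vs 'b' => DIFFER
  Position 1: 'a' vs 'e' => DIFFER
  Position 2: 'a' vs 'b' => DIFFER
  Position 3: 'b' vs 'b' => same
  Position 4: 'b' vs 'd' => DIFFER
  Position 5: 'e' vs 'b' => DIFFER
Positions that differ: 5

5


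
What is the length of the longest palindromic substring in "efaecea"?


Input: "efaecea"
Checking substrings for palindromes:
  [2:7] "aecea" (len 5) => palindrome
  [3:6] "ece" (len 3) => palindrome
Longest palindromic substring: "aecea" with length 5

5


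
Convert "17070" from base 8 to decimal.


Input: "17070" in base 8
Positional expansion:
  Digit '1' (value 1) x 8^4 = 4096
  Digit '7' (value 7) x 8^3 = 3584
  Digit '0' (value 0) x 8^2 = 0
  Digit '7' (value 7) x 8^1 = 56
  Digit '0' (value 0) x 8^0 = 0
Sum = 7736

7736


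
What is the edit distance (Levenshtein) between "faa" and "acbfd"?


Computing edit distance: "faa" -> "acbfd"
DP table:
           a    c    b    f    d
      0    1    2    3    4    5
  f   1    1    2    3    3    4
  a   2    1    2    3    4    4
  a   3    2    2    3    4    5
Edit distance = dp[3][5] = 5

5


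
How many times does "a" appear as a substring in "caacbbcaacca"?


Searching for "a" in "caacbbcaacca"
Scanning each position:
  Position 0: "c" => no
  Position 1: "a" => MATCH
  Position 2: "a" => MATCH
  Position 3: "c" => no
  Position 4: "b" => no
  Position 5: "b" => no
  Position 6: "c" => no
  Position 7: "a" => MATCH
  Position 8: "a" => MATCH
  Position 9: "c" => no
  Position 10: "c" => no
  Position 11: "a" => MATCH
Total occurrences: 5

5


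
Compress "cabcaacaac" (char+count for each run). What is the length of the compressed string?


Input: cabcaacaac
Runs:
  'c' x 1 => "c1"
  'a' x 1 => "a1"
  'b' x 1 => "b1"
  'c' x 1 => "c1"
  'a' x 2 => "a2"
  'c' x 1 => "c1"
  'a' x 2 => "a2"
  'c' x 1 => "c1"
Compressed: "c1a1b1c1a2c1a2c1"
Compressed length: 16

16


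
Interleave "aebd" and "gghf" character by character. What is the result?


Interleaving "aebd" and "gghf":
  Position 0: 'a' from first, 'g' from second => "ag"
  Position 1: 'e' from first, 'g' from second => "eg"
  Position 2: 'b' from first, 'h' from second => "bh"
  Position 3: 'd' from first, 'f' from second => "df"
Result: agegbhdf

agegbhdf


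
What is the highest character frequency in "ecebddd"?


Input: ecebddd
Character counts:
  'b': 1
  'c': 1
  'd': 3
  'e': 2
Maximum frequency: 3

3


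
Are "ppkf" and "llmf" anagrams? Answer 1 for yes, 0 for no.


Strings: "ppkf", "llmf"
Sorted first:  fkpp
Sorted second: fllm
Differ at position 1: 'k' vs 'l' => not anagrams

0


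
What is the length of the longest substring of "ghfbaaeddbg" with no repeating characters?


Input: "ghfbaaeddbg"
Sliding window (track last position of each char):
  Position 0 ('g'): window [0,0] length 1 -- new best
  Position 1 ('h'): window [0,1] length 2 -- new best
  Position 2 ('f'): window [0,2] length 3 -- new best
  Position 3 ('b'): window [0,3] length 4 -- new best
  Position 4 ('a'): window [0,4] length 5 -- new best
  Position 5 ('a'): repeat (last at 4), move window start to 5
  Position 5 ('a'): window [5,5] length 1
  Position 6 ('e'): window [5,6] length 2
  Position 7 ('d'): window [5,7] length 3
  Position 8 ('d'): repeat (last at 7), move window start to 8
  Position 8 ('d'): window [8,8] length 1
  Position 9 ('b'): window [8,9] length 2
  Position 10 ('g'): window [8,10] length 3
Longest substring with no repeats: "ghfba" with length 5

5


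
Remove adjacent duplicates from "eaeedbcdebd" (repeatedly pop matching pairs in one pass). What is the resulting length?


Input: eaeedbcdebd
Stack-based adjacent duplicate removal:
  Read 'e': push. Stack: e
  Read 'a': push. Stack: ea
  Read 'e': push. Stack: eae
  Read 'e': matches stack top 'e' => pop. Stack: ea
  Read 'd': push. Stack: ead
  Read 'b': push. Stack: eadb
  Read 'c': push. Stack: eadbc
  Read 'd': push. Stack: eadbcd
  Read 'e': push. Stack: eadbcde
  Read 'b': push. Stack: eadbcdeb
  Read 'd': push. Stack: eadbcdebd
Final stack: "eadbcdebd" (length 9)

9


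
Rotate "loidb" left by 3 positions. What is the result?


Input: "loidb", rotate left by 3
First 3 characters: "loi"
Remaining characters: "db"
Concatenate remaining + first: "db" + "loi" = "dbloi"

dbloi


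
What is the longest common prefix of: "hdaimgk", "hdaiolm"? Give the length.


Words: hdaimgk, hdaiolm
  Position 0: all 'h' => match
  Position 1: all 'd' => match
  Position 2: all 'a' => match
  Position 3: all 'i' => match
  Position 4: ('m', 'o') => mismatch, stop
LCP = "hdai" (length 4)

4


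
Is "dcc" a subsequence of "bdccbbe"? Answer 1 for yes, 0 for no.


Check if "dcc" is a subsequence of "bdccbbe"
Greedy scan:
  Position 0 ('b'): no match needed
  Position 1 ('d'): matches sub[0] = 'd'
  Position 2 ('c'): matches sub[1] = 'c'
  Position 3 ('c'): matches sub[2] = 'c'
  Position 4 ('b'): no match needed
  Position 5 ('b'): no match needed
  Position 6 ('e'): no match needed
All 3 characters matched => is a subsequence

1


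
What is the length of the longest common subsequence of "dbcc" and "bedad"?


LCS of "dbcc" and "bedad"
DP table:
           b    e    d    a    d
      0    0    0    0    0    0
  d   0    0    0    1    1    1
  b   0    1    1    1    1    1
  c   0    1    1    1    1    1
  c   0    1    1    1    1    1
LCS length = dp[4][5] = 1

1


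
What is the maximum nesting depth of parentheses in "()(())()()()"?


Input: "()(())()()()"
Tracking depth:
  Position 0 '(': depth becomes 1
  Position 1 ')': depth becomes 0
  Position 2 '(': depth becomes 1
  Position 3 '(': depth becomes 2
  Position 4 ')': depth becomes 1
  Position 5 ')': depth becomes 0
  Position 6 '(': depth becomes 1
  Position 7 ')': depth becomes 0
  Position 8 '(': depth becomes 1
  Position 9 ')': depth becomes 0
  Position 10 '(': depth becomes 1
  Position 11 ')': depth becomes 0
Maximum depth reached: 2

2


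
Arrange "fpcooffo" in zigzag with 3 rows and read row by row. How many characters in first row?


Zigzag "fpcooffo" into 3 rows:
Placing characters:
  'f' => row 0
  'p' => row 1
  'c' => row 2
  'o' => row 1
  'o' => row 0
  'f' => row 1
  'f' => row 2
  'o' => row 1
Rows:
  Row 0: "fo"
  Row 1: "pofo"
  Row 2: "cf"
First row length: 2

2


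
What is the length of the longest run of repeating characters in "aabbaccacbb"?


Input: "aabbaccacbb"
Scanning for longest run:
  Position 1 ('a'): continues run of 'a', length=2
  Position 2 ('b'): new char, reset run to 1
  Position 3 ('b'): continues run of 'b', length=2
  Position 4 ('a'): new char, reset run to 1
  Position 5 ('c'): new char, reset run to 1
  Position 6 ('c'): continues run of 'c', length=2
  Position 7 ('a'): new char, reset run to 1
  Position 8 ('c'): new char, reset run to 1
  Position 9 ('b'): new char, reset run to 1
  Position 10 ('b'): continues run of 'b', length=2
Longest run: 'a' with length 2

2


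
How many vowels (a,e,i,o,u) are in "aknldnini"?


Input: aknldnini
Checking each character:
  'a' at position 0: vowel (running total: 1)
  'k' at position 1: consonant
  'n' at position 2: consonant
  'l' at position 3: consonant
  'd' at position 4: consonant
  'n' at position 5: consonant
  'i' at position 6: vowel (running total: 2)
  'n' at position 7: consonant
  'i' at position 8: vowel (running total: 3)
Total vowels: 3

3


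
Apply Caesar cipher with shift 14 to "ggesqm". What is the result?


Caesar cipher: shift "ggesqm" by 14
  'g' (pos 6) + 14 = pos 20 = 'u'
  'g' (pos 6) + 14 = pos 20 = 'u'
  'e' (pos 4) + 14 = pos 18 = 's'
  's' (pos 18) + 14 = pos 6 = 'g'
  'q' (pos 16) + 14 = pos 4 = 'e'
  'm' (pos 12) + 14 = pos 0 = 'a'
Result: uusgea

uusgea


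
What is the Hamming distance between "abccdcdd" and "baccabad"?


Comparing "abccdcdd" and "baccabad" position by position:
  Position 0: 'a' vs 'b' => differ
  Position 1: 'b' vs 'a' => differ
  Position 2: 'c' vs 'c' => same
  Position 3: 'c' vs 'c' => same
  Position 4: 'd' vs 'a' => differ
  Position 5: 'c' vs 'b' => differ
  Position 6: 'd' vs 'a' => differ
  Position 7: 'd' vs 'd' => same
Total differences (Hamming distance): 5

5


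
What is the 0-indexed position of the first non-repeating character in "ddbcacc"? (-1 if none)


Input: ddbcacc
Character frequencies:
  'a': 1
  'b': 1
  'c': 3
  'd': 2
Scanning left to right for freq == 1:
  Position 0 ('d'): freq=2, skip
  Position 1 ('d'): freq=2, skip
  Position 2 ('b'): unique! => answer = 2

2


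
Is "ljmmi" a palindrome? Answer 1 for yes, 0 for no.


Input: ljmmi
Reversed: immjl
  Compare pos 0 ('l') with pos 4 ('i'): MISMATCH
  Compare pos 1 ('j') with pos 3 ('m'): MISMATCH
Result: not a palindrome

0


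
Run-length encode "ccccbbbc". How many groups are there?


Input: ccccbbbc
Scanning for consecutive runs:
  Group 1: 'c' x 4 (positions 0-3)
  Group 2: 'b' x 3 (positions 4-6)
  Group 3: 'c' x 1 (positions 7-7)
Total groups: 3

3


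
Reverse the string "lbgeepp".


Input: lbgeepp
Reading characters right to left:
  Position 6: 'p'
  Position 5: 'p'
  Position 4: 'e'
  Position 3: 'e'
  Position 2: 'g'
  Position 1: 'b'
  Position 0: 'l'
Reversed: ppeegbl

ppeegbl


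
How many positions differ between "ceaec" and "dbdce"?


Comparing "ceaec" and "dbdce" position by position:
  Position 0: 'c' vs 'd' => DIFFER
  Position 1: 'e' vs 'b' => DIFFER
  Position 2: 'a' vs 'd' => DIFFER
  Position 3: 'e' vs 'c' => DIFFER
  Position 4: 'c' vs 'e' => DIFFER
Positions that differ: 5

5


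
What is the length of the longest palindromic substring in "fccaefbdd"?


Input: "fccaefbdd"
Checking substrings for palindromes:
  [1:3] "cc" (len 2) => palindrome
  [7:9] "dd" (len 2) => palindrome
Longest palindromic substring: "cc" with length 2

2


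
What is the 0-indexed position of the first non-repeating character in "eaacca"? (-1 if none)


Input: eaacca
Character frequencies:
  'a': 3
  'c': 2
  'e': 1
Scanning left to right for freq == 1:
  Position 0 ('e'): unique! => answer = 0

0


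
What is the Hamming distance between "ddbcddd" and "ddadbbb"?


Comparing "ddbcddd" and "ddadbbb" position by position:
  Position 0: 'd' vs 'd' => same
  Position 1: 'd' vs 'd' => same
  Position 2: 'b' vs 'a' => differ
  Position 3: 'c' vs 'd' => differ
  Position 4: 'd' vs 'b' => differ
  Position 5: 'd' vs 'b' => differ
  Position 6: 'd' vs 'b' => differ
Total differences (Hamming distance): 5

5


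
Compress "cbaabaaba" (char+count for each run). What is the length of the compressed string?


Input: cbaabaaba
Runs:
  'c' x 1 => "c1"
  'b' x 1 => "b1"
  'a' x 2 => "a2"
  'b' x 1 => "b1"
  'a' x 2 => "a2"
  'b' x 1 => "b1"
  'a' x 1 => "a1"
Compressed: "c1b1a2b1a2b1a1"
Compressed length: 14

14


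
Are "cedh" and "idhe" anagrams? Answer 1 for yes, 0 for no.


Strings: "cedh", "idhe"
Sorted first:  cdeh
Sorted second: dehi
Differ at position 0: 'c' vs 'd' => not anagrams

0


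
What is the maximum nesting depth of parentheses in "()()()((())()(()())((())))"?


Input: "()()()((())()(()())((())))"
Tracking depth:
  Position 0 '(': depth becomes 1
  Position 1 ')': depth becomes 0
  Position 2 '(': depth becomes 1
  Position 3 ')': depth becomes 0
  Position 4 '(': depth becomes 1
  Position 5 ')': depth becomes 0
  Position 6 '(': depth becomes 1
  Position 7 '(': depth becomes 2
  Position 8 '(': depth becomes 3
  Position 9 ')': depth becomes 2
  Position 10 ')': depth becomes 1
  Position 11 '(': depth becomes 2
  Position 12 ')': depth becomes 1
  Position 13 '(': depth becomes 2
  Position 14 '(': depth becomes 3
  Position 15 ')': depth becomes 2
  Position 16 '(': depth becomes 3
  Position 17 ')': depth becomes 2
  Position 18 ')': depth becomes 1
  Position 19 '(': depth becomes 2
  Position 20 '(': depth becomes 3
  Position 21 '(': depth becomes 4
  Position 22 ')': depth becomes 3
  Position 23 ')': depth becomes 2
  Position 24 ')': depth becomes 1
  Position 25 ')': depth becomes 0
Maximum depth reached: 4

4


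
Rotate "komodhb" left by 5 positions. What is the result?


Input: "komodhb", rotate left by 5
First 5 characters: "komod"
Remaining characters: "hb"
Concatenate remaining + first: "hb" + "komod" = "hbkomod"

hbkomod


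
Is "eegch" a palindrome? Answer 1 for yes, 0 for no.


Input: eegch
Reversed: hcgee
  Compare pos 0 ('e') with pos 4 ('h'): MISMATCH
  Compare pos 1 ('e') with pos 3 ('c'): MISMATCH
Result: not a palindrome

0


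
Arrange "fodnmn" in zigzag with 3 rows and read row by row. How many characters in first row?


Zigzag "fodnmn" into 3 rows:
Placing characters:
  'f' => row 0
  'o' => row 1
  'd' => row 2
  'n' => row 1
  'm' => row 0
  'n' => row 1
Rows:
  Row 0: "fm"
  Row 1: "onn"
  Row 2: "d"
First row length: 2

2


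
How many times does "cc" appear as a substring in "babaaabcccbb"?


Searching for "cc" in "babaaabcccbb"
Scanning each position:
  Position 0: "ba" => no
  Position 1: "ab" => no
  Position 2: "ba" => no
  Position 3: "aa" => no
  Position 4: "aa" => no
  Position 5: "ab" => no
  Position 6: "bc" => no
  Position 7: "cc" => MATCH
  Position 8: "cc" => MATCH
  Position 9: "cb" => no
  Position 10: "bb" => no
Total occurrences: 2

2


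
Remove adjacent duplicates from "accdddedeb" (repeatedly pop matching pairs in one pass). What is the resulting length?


Input: accdddedeb
Stack-based adjacent duplicate removal:
  Read 'a': push. Stack: a
  Read 'c': push. Stack: ac
  Read 'c': matches stack top 'c' => pop. Stack: a
  Read 'd': push. Stack: ad
  Read 'd': matches stack top 'd' => pop. Stack: a
  Read 'd': push. Stack: ad
  Read 'e': push. Stack: ade
  Read 'd': push. Stack: aded
  Read 'e': push. Stack: adede
  Read 'b': push. Stack: adedeb
Final stack: "adedeb" (length 6)

6


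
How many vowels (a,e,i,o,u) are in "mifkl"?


Input: mifkl
Checking each character:
  'm' at position 0: consonant
  'i' at position 1: vowel (running total: 1)
  'f' at position 2: consonant
  'k' at position 3: consonant
  'l' at position 4: consonant
Total vowels: 1

1


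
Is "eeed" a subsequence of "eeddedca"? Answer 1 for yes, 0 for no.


Check if "eeed" is a subsequence of "eeddedca"
Greedy scan:
  Position 0 ('e'): matches sub[0] = 'e'
  Position 1 ('e'): matches sub[1] = 'e'
  Position 2 ('d'): no match needed
  Position 3 ('d'): no match needed
  Position 4 ('e'): matches sub[2] = 'e'
  Position 5 ('d'): matches sub[3] = 'd'
  Position 6 ('c'): no match needed
  Position 7 ('a'): no match needed
All 4 characters matched => is a subsequence

1


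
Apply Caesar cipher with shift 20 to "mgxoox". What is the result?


Caesar cipher: shift "mgxoox" by 20
  'm' (pos 12) + 20 = pos 6 = 'g'
  'g' (pos 6) + 20 = pos 0 = 'a'
  'x' (pos 23) + 20 = pos 17 = 'r'
  'o' (pos 14) + 20 = pos 8 = 'i'
  'o' (pos 14) + 20 = pos 8 = 'i'
  'x' (pos 23) + 20 = pos 17 = 'r'
Result: gariir

gariir


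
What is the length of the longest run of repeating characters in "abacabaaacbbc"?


Input: "abacabaaacbbc"
Scanning for longest run:
  Position 1 ('b'): new char, reset run to 1
  Position 2 ('a'): new char, reset run to 1
  Position 3 ('c'): new char, reset run to 1
  Position 4 ('a'): new char, reset run to 1
  Position 5 ('b'): new char, reset run to 1
  Position 6 ('a'): new char, reset run to 1
  Position 7 ('a'): continues run of 'a', length=2
  Position 8 ('a'): continues run of 'a', length=3
  Position 9 ('c'): new char, reset run to 1
  Position 10 ('b'): new char, reset run to 1
  Position 11 ('b'): continues run of 'b', length=2
  Position 12 ('c'): new char, reset run to 1
Longest run: 'a' with length 3

3


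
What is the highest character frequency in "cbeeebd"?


Input: cbeeebd
Character counts:
  'b': 2
  'c': 1
  'd': 1
  'e': 3
Maximum frequency: 3

3


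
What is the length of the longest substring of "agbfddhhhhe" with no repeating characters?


Input: "agbfddhhhhe"
Sliding window (track last position of each char):
  Position 0 ('a'): window [0,0] length 1 -- new best
  Position 1 ('g'): window [0,1] length 2 -- new best
  Position 2 ('b'): window [0,2] length 3 -- new best
  Position 3 ('f'): window [0,3] length 4 -- new best
  Position 4 ('d'): window [0,4] length 5 -- new best
  Position 5 ('d'): repeat (last at 4), move window start to 5
  Position 5 ('d'): window [5,5] length 1
  Position 6 ('h'): window [5,6] length 2
  Position 7 ('h'): repeat (last at 6), move window start to 7
  Position 7 ('h'): window [7,7] length 1
  Position 8 ('h'): repeat (last at 7), move window start to 8
  Position 8 ('h'): window [8,8] length 1
  Position 9 ('h'): repeat (last at 8), move window start to 9
  Position 9 ('h'): window [9,9] length 1
  Position 10 ('e'): window [9,10] length 2
Longest substring with no repeats: "agbfd" with length 5

5


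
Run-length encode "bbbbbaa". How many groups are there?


Input: bbbbbaa
Scanning for consecutive runs:
  Group 1: 'b' x 5 (positions 0-4)
  Group 2: 'a' x 2 (positions 5-6)
Total groups: 2

2


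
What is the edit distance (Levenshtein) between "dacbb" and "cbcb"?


Computing edit distance: "dacbb" -> "cbcb"
DP table:
           c    b    c    b
      0    1    2    3    4
  d   1    1    2    3    4
  a   2    2    2    3    4
  c   3    2    3    2    3
  b   4    3    2    3    2
  b   5    4    3    3    3
Edit distance = dp[5][4] = 3

3


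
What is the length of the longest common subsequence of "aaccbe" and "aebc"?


LCS of "aaccbe" and "aebc"
DP table:
           a    e    b    c
      0    0    0    0    0
  a   0    1    1    1    1
  a   0    1    1    1    1
  c   0    1    1    1    2
  c   0    1    1    1    2
  b   0    1    1    2    2
  e   0    1    2    2    2
LCS length = dp[6][4] = 2

2


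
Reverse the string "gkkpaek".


Input: gkkpaek
Reading characters right to left:
  Position 6: 'k'
  Position 5: 'e'
  Position 4: 'a'
  Position 3: 'p'
  Position 2: 'k'
  Position 1: 'k'
  Position 0: 'g'
Reversed: keapkkg

keapkkg


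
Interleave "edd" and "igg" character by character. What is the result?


Interleaving "edd" and "igg":
  Position 0: 'e' from first, 'i' from second => "ei"
  Position 1: 'd' from first, 'g' from second => "dg"
  Position 2: 'd' from first, 'g' from second => "dg"
Result: eidgdg

eidgdg


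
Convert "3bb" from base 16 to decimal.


Input: "3bb" in base 16
Positional expansion:
  Digit '3' (value 3) x 16^2 = 768
  Digit 'b' (value 11) x 16^1 = 176
  Digit 'b' (value 11) x 16^0 = 11
Sum = 955

955


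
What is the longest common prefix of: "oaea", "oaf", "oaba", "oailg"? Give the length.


Words: oaea, oaf, oaba, oailg
  Position 0: all 'o' => match
  Position 1: all 'a' => match
  Position 2: ('e', 'f', 'b', 'i') => mismatch, stop
LCP = "oa" (length 2)

2


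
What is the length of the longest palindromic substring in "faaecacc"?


Input: "faaecacc"
Checking substrings for palindromes:
  [4:7] "cac" (len 3) => palindrome
  [1:3] "aa" (len 2) => palindrome
  [6:8] "cc" (len 2) => palindrome
Longest palindromic substring: "cac" with length 3

3


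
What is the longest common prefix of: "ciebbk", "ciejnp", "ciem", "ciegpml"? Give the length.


Words: ciebbk, ciejnp, ciem, ciegpml
  Position 0: all 'c' => match
  Position 1: all 'i' => match
  Position 2: all 'e' => match
  Position 3: ('b', 'j', 'm', 'g') => mismatch, stop
LCP = "cie" (length 3)

3


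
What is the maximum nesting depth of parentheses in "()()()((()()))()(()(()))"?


Input: "()()()((()()))()(()(()))"
Tracking depth:
  Position 0 '(': depth becomes 1
  Position 1 ')': depth becomes 0
  Position 2 '(': depth becomes 1
  Position 3 ')': depth becomes 0
  Position 4 '(': depth becomes 1
  Position 5 ')': depth becomes 0
  Position 6 '(': depth becomes 1
  Position 7 '(': depth becomes 2
  Position 8 '(': depth becomes 3
  Position 9 ')': depth becomes 2
  Position 10 '(': depth becomes 3
  Position 11 ')': depth becomes 2
  Position 12 ')': depth becomes 1
  Position 13 ')': depth becomes 0
  Position 14 '(': depth becomes 1
  Position 15 ')': depth becomes 0
  Position 16 '(': depth becomes 1
  Position 17 '(': depth becomes 2
  Position 18 ')': depth becomes 1
  Position 19 '(': depth becomes 2
  Position 20 '(': depth becomes 3
  Position 21 ')': depth becomes 2
  Position 22 ')': depth becomes 1
  Position 23 ')': depth becomes 0
Maximum depth reached: 3

3


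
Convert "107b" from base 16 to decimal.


Input: "107b" in base 16
Positional expansion:
  Digit '1' (value 1) x 16^3 = 4096
  Digit '0' (value 0) x 16^2 = 0
  Digit '7' (value 7) x 16^1 = 112
  Digit 'b' (value 11) x 16^0 = 11
Sum = 4219

4219


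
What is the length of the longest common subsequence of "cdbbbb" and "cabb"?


LCS of "cdbbbb" and "cabb"
DP table:
           c    a    b    b
      0    0    0    0    0
  c   0    1    1    1    1
  d   0    1    1    1    1
  b   0    1    1    2    2
  b   0    1    1    2    3
  b   0    1    1    2    3
  b   0    1    1    2    3
LCS length = dp[6][4] = 3

3


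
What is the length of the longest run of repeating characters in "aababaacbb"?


Input: "aababaacbb"
Scanning for longest run:
  Position 1 ('a'): continues run of 'a', length=2
  Position 2 ('b'): new char, reset run to 1
  Position 3 ('a'): new char, reset run to 1
  Position 4 ('b'): new char, reset run to 1
  Position 5 ('a'): new char, reset run to 1
  Position 6 ('a'): continues run of 'a', length=2
  Position 7 ('c'): new char, reset run to 1
  Position 8 ('b'): new char, reset run to 1
  Position 9 ('b'): continues run of 'b', length=2
Longest run: 'a' with length 2

2


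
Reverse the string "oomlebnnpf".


Input: oomlebnnpf
Reading characters right to left:
  Position 9: 'f'
  Position 8: 'p'
  Position 7: 'n'
  Position 6: 'n'
  Position 5: 'b'
  Position 4: 'e'
  Position 3: 'l'
  Position 2: 'm'
  Position 1: 'o'
  Position 0: 'o'
Reversed: fpnnbelmoo

fpnnbelmoo


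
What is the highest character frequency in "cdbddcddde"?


Input: cdbddcddde
Character counts:
  'b': 1
  'c': 2
  'd': 6
  'e': 1
Maximum frequency: 6

6


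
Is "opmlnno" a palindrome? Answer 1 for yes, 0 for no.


Input: opmlnno
Reversed: onnlmpo
  Compare pos 0 ('o') with pos 6 ('o'): match
  Compare pos 1 ('p') with pos 5 ('n'): MISMATCH
  Compare pos 2 ('m') with pos 4 ('n'): MISMATCH
Result: not a palindrome

0


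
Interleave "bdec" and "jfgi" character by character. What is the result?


Interleaving "bdec" and "jfgi":
  Position 0: 'b' from first, 'j' from second => "bj"
  Position 1: 'd' from first, 'f' from second => "df"
  Position 2: 'e' from first, 'g' from second => "eg"
  Position 3: 'c' from first, 'i' from second => "ci"
Result: bjdfegci

bjdfegci


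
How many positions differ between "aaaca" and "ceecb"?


Comparing "aaaca" and "ceecb" position by position:
  Position 0: 'a' vs 'c' => DIFFER
  Position 1: 'a' vs 'e' => DIFFER
  Position 2: 'a' vs 'e' => DIFFER
  Position 3: 'c' vs 'c' => same
  Position 4: 'a' vs 'b' => DIFFER
Positions that differ: 4

4
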